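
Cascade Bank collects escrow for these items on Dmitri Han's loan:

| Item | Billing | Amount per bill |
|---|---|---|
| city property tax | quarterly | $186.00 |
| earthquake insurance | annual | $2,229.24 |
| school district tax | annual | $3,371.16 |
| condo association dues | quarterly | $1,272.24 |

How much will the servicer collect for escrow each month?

City property tax: $186.00 × 4 = $744.00 annually
Earthquake insurance: $2,229.24 annually
School district tax: $3,371.16 annually
Condo association dues: $1,272.24 × 4 = $5,088.96 annually
Yearly total = $744.00 + $2,229.24 + $3,371.16 + $5,088.96 = $11,433.36
Monthly escrow = $11,433.36 / 12 = $952.78

$952.78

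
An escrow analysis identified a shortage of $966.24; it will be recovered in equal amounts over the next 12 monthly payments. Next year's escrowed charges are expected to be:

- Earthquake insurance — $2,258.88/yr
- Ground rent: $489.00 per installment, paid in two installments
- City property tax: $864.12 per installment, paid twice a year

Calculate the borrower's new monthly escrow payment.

Earthquake insurance: $2,258.88 annually
Ground rent: $489.00 × 2 = $978.00 annually
City property tax: $864.12 × 2 = $1,728.24 annually
Combined annual = $4,965.12
Base monthly escrow = $4,965.12 ÷ 12 = $413.76
Shortage per month = $966.24 ÷ 12 = $80.52
Adjusted monthly = $413.76 + $80.52 = $494.28

$494.28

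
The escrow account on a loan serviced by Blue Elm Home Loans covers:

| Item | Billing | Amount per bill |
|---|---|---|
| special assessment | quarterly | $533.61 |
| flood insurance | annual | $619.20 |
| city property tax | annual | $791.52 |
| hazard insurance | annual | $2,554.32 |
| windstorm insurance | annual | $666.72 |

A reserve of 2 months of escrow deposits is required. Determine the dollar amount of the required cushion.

Special assessment — $533.61 × 4 = $2,134.44 annually
Flood insurance — $619.20 annually
City property tax — $791.52 annually
Hazard insurance — $2,554.32 annually
Windstorm insurance — $666.72 annually
Combined annual = $2,134.44 + $619.20 + $791.52 + $2,554.32 + $666.72 = $6,766.20
Monthly = $6,766.20 / 12 = $563.85
Cushion = 2 × $563.85 = $1,127.70

$1,127.70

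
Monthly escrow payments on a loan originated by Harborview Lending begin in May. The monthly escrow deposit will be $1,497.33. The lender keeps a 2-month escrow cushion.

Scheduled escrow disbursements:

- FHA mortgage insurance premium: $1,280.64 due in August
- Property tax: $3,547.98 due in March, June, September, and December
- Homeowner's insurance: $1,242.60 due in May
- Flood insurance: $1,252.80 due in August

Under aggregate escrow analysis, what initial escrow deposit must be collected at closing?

Cushion = 2 × $1,497.33 = $2,994.66
Trial balance (start $0, +$1,497.33 each month, − disbursements):
  May: +$1,497.33 − $1,242.60 → $254.73
  Jun: +$1,497.33 − $3,547.98 → -$1,795.92
  Jul: +$1,497.33 → -$298.59
  Aug: +$1,497.33 − $2,533.44 → -$1,334.70
  Sep: +$1,497.33 − $3,547.98 → -$3,385.35
  Oct: +$1,497.33 → -$1,888.02
  Nov: +$1,497.33 → -$390.69
  Dec: +$1,497.33 − $3,547.98 → -$2,441.34
  Jan: +$1,497.33 → -$944.01
  Feb: +$1,497.33 → $553.32
  Mar: +$1,497.33 − $3,547.98 → -$1,497.33
  Apr: +$1,497.33 → $0.00
Lowest trial balance = -$3,385.35 (Sep)
Initial deposit = cushion − low point = $2,994.66 − (-$3,385.35) = $6,380.01

$6,380.01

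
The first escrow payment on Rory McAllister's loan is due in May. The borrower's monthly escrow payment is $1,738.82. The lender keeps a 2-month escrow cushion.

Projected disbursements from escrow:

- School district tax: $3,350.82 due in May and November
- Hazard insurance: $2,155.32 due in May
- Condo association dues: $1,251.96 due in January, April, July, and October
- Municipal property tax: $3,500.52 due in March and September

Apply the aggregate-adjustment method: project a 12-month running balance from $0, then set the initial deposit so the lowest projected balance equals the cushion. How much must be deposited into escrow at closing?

$7,244.96

Cushion = 2 × $1,738.82 = $3,477.64
Trial balance (start $0, +$1,738.82 each month, − disbursements):
  May: +$1,738.82 − $5,506.14 → -$3,767.32
  Jun: +$1,738.82 → -$2,028.50
  Jul: +$1,738.82 − $1,251.96 → -$1,541.64
  Aug: +$1,738.82 → $197.18
  Sep: +$1,738.82 − $3,500.52 → -$1,564.52
  Oct: +$1,738.82 − $1,251.96 → -$1,077.66
  Nov: +$1,738.82 − $3,350.82 → -$2,689.66
  Dec: +$1,738.82 → -$950.84
  Jan: +$1,738.82 − $1,251.96 → -$463.98
  Feb: +$1,738.82 → $1,274.84
  Mar: +$1,738.82 − $3,500.52 → -$486.86
  Apr: +$1,738.82 − $1,251.96 → $0.00
Lowest trial balance = -$3,767.32 (May)
Initial deposit = cushion − low point = $3,477.64 − (-$3,767.32) = $7,244.96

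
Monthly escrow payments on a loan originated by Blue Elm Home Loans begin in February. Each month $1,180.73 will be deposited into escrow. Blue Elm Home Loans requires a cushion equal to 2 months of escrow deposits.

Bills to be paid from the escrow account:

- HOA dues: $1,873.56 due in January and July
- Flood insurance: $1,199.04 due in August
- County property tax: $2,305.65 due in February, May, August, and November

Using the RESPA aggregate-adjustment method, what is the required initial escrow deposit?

Cushion = 2 × $1,180.73 = $2,361.46
Trial balance (start $0, +$1,180.73 each month, − disbursements):
  Feb: +$1,180.73 − $2,305.65 → -$1,124.92
  Mar: +$1,180.73 → $55.81
  Apr: +$1,180.73 → $1,236.54
  May: +$1,180.73 − $2,305.65 → $111.62
  Jun: +$1,180.73 → $1,292.35
  Jul: +$1,180.73 − $1,873.56 → $599.52
  Aug: +$1,180.73 − $3,504.69 → -$1,724.44
  Sep: +$1,180.73 → -$543.71
  Oct: +$1,180.73 → $637.02
  Nov: +$1,180.73 − $2,305.65 → -$487.90
  Dec: +$1,180.73 → $692.83
  Jan: +$1,180.73 − $1,873.56 → $0.00
Lowest trial balance = -$1,724.44 (Aug)
Initial deposit = cushion − low point = $2,361.46 − (-$1,724.44) = $4,085.90

$4,085.90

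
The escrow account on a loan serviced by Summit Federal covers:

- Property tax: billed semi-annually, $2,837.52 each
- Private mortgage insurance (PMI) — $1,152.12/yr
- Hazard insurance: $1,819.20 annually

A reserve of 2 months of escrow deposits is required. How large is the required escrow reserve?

$1,441.06

Property tax = $2,837.52 × 2 = $5,675.04 per year
Private mortgage insurance (PMI) = $1,152.12 per year
Hazard insurance = $1,819.20 per year
Annual escrow total = $5,675.04 + $1,152.12 + $1,819.20 = $8,646.36
Monthly = $8,646.36 / 12 = $720.53
Cushion = 2 × $720.53 = $1,441.06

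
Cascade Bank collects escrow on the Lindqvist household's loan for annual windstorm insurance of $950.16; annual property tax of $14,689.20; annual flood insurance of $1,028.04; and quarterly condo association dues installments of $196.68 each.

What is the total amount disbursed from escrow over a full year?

Windstorm insurance — $950.16 annually
Property tax — $14,689.20 annually
Flood insurance — $1,028.04 annually
Condo association dues — $196.68 × 4 = $786.72 annually
Annual escrow total = $950.16 + $14,689.20 + $1,028.04 + $786.72 = $17,454.12

$17,454.12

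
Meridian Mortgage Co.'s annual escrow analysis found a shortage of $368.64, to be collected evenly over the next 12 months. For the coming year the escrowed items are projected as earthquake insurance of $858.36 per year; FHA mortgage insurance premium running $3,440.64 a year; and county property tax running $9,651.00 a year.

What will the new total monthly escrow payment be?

Earthquake insurance = $858.36
FHA mortgage insurance premium = $3,440.64
County property tax = $9,651.00
Total annual escrow = $13,950.00
Monthly escrow = $13,950.00 ÷ 12 = $1,162.50
Shortage spread = $368.64 ÷ 12 = $30.72/mo
New monthly escrow = $1,162.50 + $30.72 = $1,193.22

$1,193.22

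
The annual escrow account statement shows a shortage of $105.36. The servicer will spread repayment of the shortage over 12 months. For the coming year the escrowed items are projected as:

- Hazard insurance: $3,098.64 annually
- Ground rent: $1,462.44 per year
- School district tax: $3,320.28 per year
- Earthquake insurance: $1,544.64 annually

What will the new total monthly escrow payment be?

$794.28

Hazard insurance — $3,098.64/yr
Ground rent — $1,462.44/yr
School district tax — $3,320.28/yr
Earthquake insurance — $1,544.64/yr
Total annual escrow = $3,098.64 + $1,462.44 + $3,320.28 + $1,544.64 = $9,426.00
Monthly escrow = $9,426.00 ÷ 12 = $785.50
Shortage spread = $105.36 ÷ 12 = $8.78/mo
New monthly escrow = $785.50 + $8.78 = $794.28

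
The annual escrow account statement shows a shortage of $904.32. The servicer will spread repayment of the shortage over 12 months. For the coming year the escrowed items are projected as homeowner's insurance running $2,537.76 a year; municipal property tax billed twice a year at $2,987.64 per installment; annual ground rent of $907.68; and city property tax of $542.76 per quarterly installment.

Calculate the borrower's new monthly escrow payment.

Homeowner's insurance: $2,537.76 per year
Municipal property tax: $2,987.64 × 2 = $5,975.28 per year
Ground rent: $907.68 per year
City property tax: $542.76 × 4 = $2,171.04 per year
Yearly total = $11,591.76
Per month = $11,591.76 / 12 = $965.98
Shortage per month = $904.32 ÷ 12 = $75.36
New monthly escrow = $965.98 + $75.36 = $1,041.34

$1,041.34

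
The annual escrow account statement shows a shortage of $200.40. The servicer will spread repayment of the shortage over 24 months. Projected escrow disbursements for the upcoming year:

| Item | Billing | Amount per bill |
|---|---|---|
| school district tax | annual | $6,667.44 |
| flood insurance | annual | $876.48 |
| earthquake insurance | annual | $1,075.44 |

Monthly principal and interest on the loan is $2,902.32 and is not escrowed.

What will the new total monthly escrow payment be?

School district tax = $6,667.44/yr
Flood insurance = $876.48/yr
Earthquake insurance = $1,075.44/yr
Yearly total = $6,667.44 + $876.48 + $1,075.44 = $8,619.36
Monthly escrow = $8,619.36 / 12 = $718.28
Shortage per month = $200.40 / 24 = $8.35
New monthly escrow = $718.28 + $8.35 = $726.63

$726.63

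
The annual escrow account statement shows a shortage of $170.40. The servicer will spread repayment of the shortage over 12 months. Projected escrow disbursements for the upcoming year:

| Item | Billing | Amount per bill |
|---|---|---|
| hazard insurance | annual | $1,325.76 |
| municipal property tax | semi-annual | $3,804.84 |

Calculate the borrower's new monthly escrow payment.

Hazard insurance = $1,325.76 annually
Municipal property tax = $3,804.84 × 2 = $7,609.68 annually
Combined annual = $1,325.76 + $7,609.68 = $8,935.44
Base monthly escrow = $8,935.44 ÷ 12 = $744.62
Monthly shortage recovery: $170.40 / 12 = $14.20
Adjusted monthly = $744.62 + $14.20 = $758.82

$758.82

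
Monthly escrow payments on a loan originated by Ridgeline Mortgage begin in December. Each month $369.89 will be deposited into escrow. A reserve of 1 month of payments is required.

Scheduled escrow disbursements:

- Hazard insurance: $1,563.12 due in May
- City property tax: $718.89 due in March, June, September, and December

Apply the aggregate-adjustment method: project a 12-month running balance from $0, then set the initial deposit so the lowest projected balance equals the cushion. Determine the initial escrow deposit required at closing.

$1,500.45

Cushion = 1 × $369.89 = $369.89
Trial balance (start $0, +$369.89 each month, − disbursements):
  Dec: +$369.89 − $718.89 → -$349.00
  Jan: +$369.89 → $20.89
  Feb: +$369.89 → $390.78
  Mar: +$369.89 − $718.89 → $41.78
  Apr: +$369.89 → $411.67
  May: +$369.89 − $1,563.12 → -$781.56
  Jun: +$369.89 − $718.89 → -$1,130.56
  Jul: +$369.89 → -$760.67
  Aug: +$369.89 → -$390.78
  Sep: +$369.89 − $718.89 → -$739.78
  Oct: +$369.89 → -$369.89
  Nov: +$369.89 → $0.00
Lowest trial balance = -$1,130.56 (Jun)
Initial deposit = cushion − low point = $369.89 − (-$1,130.56) = $1,500.45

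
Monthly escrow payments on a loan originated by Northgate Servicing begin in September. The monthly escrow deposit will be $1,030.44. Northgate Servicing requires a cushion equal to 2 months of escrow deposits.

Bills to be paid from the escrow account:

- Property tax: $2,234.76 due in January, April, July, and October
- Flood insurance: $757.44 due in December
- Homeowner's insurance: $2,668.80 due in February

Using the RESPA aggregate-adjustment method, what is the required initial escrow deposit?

$3,947.88

Cushion = 2 × $1,030.44 = $2,060.88
Trial balance (start $0, +$1,030.44 each month, − disbursements):
  Sep: +$1,030.44 → $1,030.44
  Oct: +$1,030.44 − $2,234.76 → -$173.88
  Nov: +$1,030.44 → $856.56
  Dec: +$1,030.44 − $757.44 → $1,129.56
  Jan: +$1,030.44 − $2,234.76 → -$74.76
  Feb: +$1,030.44 − $2,668.80 → -$1,713.12
  Mar: +$1,030.44 → -$682.68
  Apr: +$1,030.44 − $2,234.76 → -$1,887.00
  May: +$1,030.44 → -$856.56
  Jun: +$1,030.44 → $173.88
  Jul: +$1,030.44 − $2,234.76 → -$1,030.44
  Aug: +$1,030.44 → $0.00
Lowest trial balance = -$1,887.00 (Apr)
Initial deposit = cushion − low point = $2,060.88 − (-$1,887.00) = $3,947.88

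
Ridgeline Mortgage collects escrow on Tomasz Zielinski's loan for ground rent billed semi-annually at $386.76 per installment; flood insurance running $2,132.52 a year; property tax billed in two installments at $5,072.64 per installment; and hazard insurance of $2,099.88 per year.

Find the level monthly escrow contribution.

Ground rent: $386.76 × 2 = $773.52/yr
Flood insurance: $2,132.52/yr
Property tax: $5,072.64 × 2 = $10,145.28/yr
Hazard insurance: $2,099.88/yr
Yearly total = $773.52 + $2,132.52 + $10,145.28 + $2,099.88 = $15,151.20
Monthly escrow = $15,151.20 ÷ 12 = $1,262.60

$1,262.60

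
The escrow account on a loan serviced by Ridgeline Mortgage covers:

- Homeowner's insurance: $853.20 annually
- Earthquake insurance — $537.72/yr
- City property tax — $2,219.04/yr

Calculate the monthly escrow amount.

Homeowner's insurance: $853.20 per year
Earthquake insurance: $537.72 per year
City property tax: $2,219.04 per year
Annual escrow total = $853.20 + $537.72 + $2,219.04 = $3,609.96
Per month = $3,609.96 / 12 = $300.83

$300.83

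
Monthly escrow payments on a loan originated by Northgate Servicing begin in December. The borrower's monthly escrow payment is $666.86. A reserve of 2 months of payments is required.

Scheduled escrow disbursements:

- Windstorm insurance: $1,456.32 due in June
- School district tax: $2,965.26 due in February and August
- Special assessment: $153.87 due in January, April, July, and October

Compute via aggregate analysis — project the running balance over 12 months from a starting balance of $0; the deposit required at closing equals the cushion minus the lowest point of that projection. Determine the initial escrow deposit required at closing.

Cushion = 2 × $666.86 = $1,333.72
Trial balance (start $0, +$666.86 each month, − disbursements):
  Dec: +$666.86 → $666.86
  Jan: +$666.86 − $153.87 → $1,179.85
  Feb: +$666.86 − $2,965.26 → -$1,118.55
  Mar: +$666.86 → -$451.69
  Apr: +$666.86 − $153.87 → $61.30
  May: +$666.86 → $728.16
  Jun: +$666.86 − $1,456.32 → -$61.30
  Jul: +$666.86 − $153.87 → $451.69
  Aug: +$666.86 − $2,965.26 → -$1,846.71
  Sep: +$666.86 → -$1,179.85
  Oct: +$666.86 − $153.87 → -$666.86
  Nov: +$666.86 → $0.00
Lowest trial balance = -$1,846.71 (Aug)
Initial deposit = cushion − low point = $1,333.72 − (-$1,846.71) = $3,180.43

$3,180.43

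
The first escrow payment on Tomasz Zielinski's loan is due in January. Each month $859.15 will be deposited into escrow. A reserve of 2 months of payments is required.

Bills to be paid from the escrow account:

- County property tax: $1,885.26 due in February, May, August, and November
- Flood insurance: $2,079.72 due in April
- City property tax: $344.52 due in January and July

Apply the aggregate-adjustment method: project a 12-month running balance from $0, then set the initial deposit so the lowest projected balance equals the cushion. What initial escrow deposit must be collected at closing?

Cushion = 2 × $859.15 = $1,718.30
Trial balance (start $0, +$859.15 each month, − disbursements):
  Jan: +$859.15 − $344.52 → $514.63
  Feb: +$859.15 − $1,885.26 → -$511.48
  Mar: +$859.15 → $347.67
  Apr: +$859.15 − $2,079.72 → -$872.90
  May: +$859.15 − $1,885.26 → -$1,899.01
  Jun: +$859.15 → -$1,039.86
  Jul: +$859.15 − $344.52 → -$525.23
  Aug: +$859.15 − $1,885.26 → -$1,551.34
  Sep: +$859.15 → -$692.19
  Oct: +$859.15 → $166.96
  Nov: +$859.15 − $1,885.26 → -$859.15
  Dec: +$859.15 → $0.00
Lowest trial balance = -$1,899.01 (May)
Initial deposit = cushion − low point = $1,718.30 − (-$1,899.01) = $3,617.31

$3,617.31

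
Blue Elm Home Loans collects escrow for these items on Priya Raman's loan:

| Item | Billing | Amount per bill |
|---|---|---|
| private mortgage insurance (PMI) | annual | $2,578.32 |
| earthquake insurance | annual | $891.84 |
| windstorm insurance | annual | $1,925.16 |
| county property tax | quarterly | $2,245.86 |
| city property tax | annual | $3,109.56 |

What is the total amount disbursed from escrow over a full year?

$17,488.32

Private mortgage insurance (PMI): $2,578.32 annually
Earthquake insurance: $891.84 annually
Windstorm insurance: $1,925.16 annually
County property tax: $2,245.86 × 4 = $8,983.44 annually
City property tax: $3,109.56 annually
Total per year = $2,578.32 + $891.84 + $1,925.16 + $8,983.44 + $3,109.56 = $17,488.32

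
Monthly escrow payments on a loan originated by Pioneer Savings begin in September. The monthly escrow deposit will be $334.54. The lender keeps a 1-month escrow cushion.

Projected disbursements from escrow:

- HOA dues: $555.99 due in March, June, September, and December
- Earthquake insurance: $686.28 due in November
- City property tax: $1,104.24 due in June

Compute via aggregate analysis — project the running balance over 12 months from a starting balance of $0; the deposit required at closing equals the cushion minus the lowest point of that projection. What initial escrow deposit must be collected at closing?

Cushion = 1 × $334.54 = $334.54
Trial balance (start $0, +$334.54 each month, − disbursements):
  Sep: +$334.54 − $555.99 → -$221.45
  Oct: +$334.54 → $113.09
  Nov: +$334.54 − $686.28 → -$238.65
  Dec: +$334.54 − $555.99 → -$460.10
  Jan: +$334.54 → -$125.56
  Feb: +$334.54 → $208.98
  Mar: +$334.54 − $555.99 → -$12.47
  Apr: +$334.54 → $322.07
  May: +$334.54 → $656.61
  Jun: +$334.54 − $1,660.23 → -$669.08
  Jul: +$334.54 → -$334.54
  Aug: +$334.54 → $0.00
Lowest trial balance = -$669.08 (Jun)
Initial deposit = cushion − low point = $334.54 − (-$669.08) = $1,003.62

$1,003.62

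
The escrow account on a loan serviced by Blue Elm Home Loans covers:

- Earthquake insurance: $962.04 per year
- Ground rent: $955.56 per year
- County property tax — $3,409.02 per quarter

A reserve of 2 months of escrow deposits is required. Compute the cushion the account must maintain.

$2,592.28

Earthquake insurance = $962.04 per year
Ground rent = $955.56 per year
County property tax = $3,409.02 × 4 = $13,636.08 per year
Total annual escrow = $962.04 + $955.56 + $13,636.08 = $15,553.68
Base monthly escrow = $15,553.68 ÷ 12 = $1,296.14
Cushion = 2 × $1,296.14 = $2,592.28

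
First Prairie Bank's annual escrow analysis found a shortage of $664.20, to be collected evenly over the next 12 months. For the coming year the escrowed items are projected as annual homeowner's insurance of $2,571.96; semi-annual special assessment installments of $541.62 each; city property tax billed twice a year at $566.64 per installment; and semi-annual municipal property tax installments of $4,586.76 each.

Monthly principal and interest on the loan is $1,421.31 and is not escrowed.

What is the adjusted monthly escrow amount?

Homeowner's insurance = $2,571.96 per year
Special assessment = $541.62 × 2 = $1,083.24 per year
City property tax = $566.64 × 2 = $1,133.28 per year
Municipal property tax = $4,586.76 × 2 = $9,173.52 per year
Yearly total = $2,571.96 + $1,083.24 + $1,133.28 + $9,173.52 = $13,962.00
Base monthly escrow = $13,962.00 / 12 = $1,163.50
Shortage per month = $664.20 / 12 = $55.35
Adjusted monthly = $1,163.50 + $55.35 = $1,218.85

$1,218.85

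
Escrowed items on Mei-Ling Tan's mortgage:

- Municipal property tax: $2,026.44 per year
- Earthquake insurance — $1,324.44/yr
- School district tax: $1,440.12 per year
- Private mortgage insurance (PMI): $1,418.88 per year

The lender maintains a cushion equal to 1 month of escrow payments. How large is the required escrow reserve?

Municipal property tax: $2,026.44 per year
Earthquake insurance: $1,324.44 per year
School district tax: $1,440.12 per year
Private mortgage insurance (PMI): $1,418.88 per year
Annual escrow total = $2,026.44 + $1,324.44 + $1,440.12 + $1,418.88 = $6,209.88
Per month = $6,209.88 ÷ 12 = $517.49
Reserve = 1 × $517.49 = $517.49

$517.49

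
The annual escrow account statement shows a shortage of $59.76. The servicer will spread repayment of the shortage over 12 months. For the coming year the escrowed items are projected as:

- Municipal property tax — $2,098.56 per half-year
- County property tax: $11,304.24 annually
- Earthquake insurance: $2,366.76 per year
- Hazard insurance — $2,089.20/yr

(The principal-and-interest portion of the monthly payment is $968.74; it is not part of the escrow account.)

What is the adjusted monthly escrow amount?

$1,668.09

Municipal property tax — $2,098.56 × 2 = $4,197.12/yr
County property tax — $11,304.24/yr
Earthquake insurance — $2,366.76/yr
Hazard insurance — $2,089.20/yr
Annual escrow total = $4,197.12 + $11,304.24 + $2,366.76 + $2,089.20 = $19,957.32
Per month = $19,957.32 ÷ 12 = $1,663.11
Shortage per month = $59.76 / 12 = $4.98
Adjusted monthly = $1,663.11 + $4.98 = $1,668.09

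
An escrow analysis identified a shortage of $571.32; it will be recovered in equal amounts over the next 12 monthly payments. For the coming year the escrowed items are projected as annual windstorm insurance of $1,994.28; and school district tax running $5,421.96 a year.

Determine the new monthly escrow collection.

Windstorm insurance: $1,994.28 annually
School district tax: $5,421.96 annually
Yearly total = $1,994.28 + $5,421.96 = $7,416.24
Per month = $7,416.24 / 12 = $618.02
Monthly shortage recovery: $571.32 ÷ 12 = $47.61
New monthly escrow = $618.02 + $47.61 = $665.63

$665.63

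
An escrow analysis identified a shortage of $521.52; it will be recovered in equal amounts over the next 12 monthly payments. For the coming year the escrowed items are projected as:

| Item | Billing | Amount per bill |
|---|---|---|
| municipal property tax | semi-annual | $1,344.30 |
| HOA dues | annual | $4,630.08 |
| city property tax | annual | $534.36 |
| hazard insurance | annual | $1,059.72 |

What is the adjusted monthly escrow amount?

$786.19

Municipal property tax: $1,344.30 × 2 = $2,688.60/yr
HOA dues: $4,630.08/yr
City property tax: $534.36/yr
Hazard insurance: $1,059.72/yr
Total annual escrow = $8,912.76
Per month = $8,912.76 / 12 = $742.73
Shortage per month = $521.52 ÷ 12 = $43.46
New monthly escrow = $742.73 + $43.46 = $786.19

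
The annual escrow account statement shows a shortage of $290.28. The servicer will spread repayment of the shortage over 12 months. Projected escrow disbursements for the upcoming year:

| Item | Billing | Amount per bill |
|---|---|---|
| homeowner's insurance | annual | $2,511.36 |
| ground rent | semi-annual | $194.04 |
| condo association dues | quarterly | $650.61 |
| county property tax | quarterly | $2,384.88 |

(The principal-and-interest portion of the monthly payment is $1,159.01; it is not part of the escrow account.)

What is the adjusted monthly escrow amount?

Homeowner's insurance = $2,511.36 annually
Ground rent = $194.04 × 2 = $388.08 annually
Condo association dues = $650.61 × 4 = $2,602.44 annually
County property tax = $2,384.88 × 4 = $9,539.52 annually
Annual escrow total = $15,041.40
Per month = $15,041.40 ÷ 12 = $1,253.45
Monthly shortage recovery: $290.28 ÷ 12 = $24.19
Adjusted monthly = $1,253.45 + $24.19 = $1,277.64

$1,277.64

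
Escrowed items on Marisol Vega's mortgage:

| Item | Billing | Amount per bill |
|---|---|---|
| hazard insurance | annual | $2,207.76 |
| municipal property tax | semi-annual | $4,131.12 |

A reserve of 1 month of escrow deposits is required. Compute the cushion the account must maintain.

Hazard insurance: $2,207.76
Municipal property tax: $4,131.12 × 2 = $8,262.24
Combined annual = $2,207.76 + $8,262.24 = $10,470.00
Per month = $10,470.00 ÷ 12 = $872.50
Reserve = 1 × $872.50 = $872.50

$872.50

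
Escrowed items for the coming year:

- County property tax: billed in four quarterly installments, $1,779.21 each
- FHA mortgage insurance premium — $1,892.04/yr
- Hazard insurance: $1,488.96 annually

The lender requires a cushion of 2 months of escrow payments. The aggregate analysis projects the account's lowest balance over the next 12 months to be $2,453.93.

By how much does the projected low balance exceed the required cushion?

County property tax — $1,779.21 × 4 = $7,116.84 annually
FHA mortgage insurance premium — $1,892.04 annually
Hazard insurance — $1,488.96 annually
Yearly total = $7,116.84 + $1,892.04 + $1,488.96 = $10,497.84
Per month = $10,497.84 ÷ 12 = $874.82
Required reserve = 2 × $874.82 = $1,749.64
Surplus = $2,453.93 − $1,749.64 = $704.29

$704.29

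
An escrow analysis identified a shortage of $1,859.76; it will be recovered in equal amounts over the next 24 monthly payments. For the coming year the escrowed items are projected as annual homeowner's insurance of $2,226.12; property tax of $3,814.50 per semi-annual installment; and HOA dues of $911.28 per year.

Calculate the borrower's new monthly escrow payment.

$974.69

Homeowner's insurance = $2,226.12/yr
Property tax = $3,814.50 × 2 = $7,629.00/yr
HOA dues = $911.28/yr
Yearly total = $10,766.40
Monthly escrow = $10,766.40 / 12 = $897.20
Shortage spread = $1,859.76 ÷ 24 = $77.49/mo
Adjusted monthly = $897.20 + $77.49 = $974.69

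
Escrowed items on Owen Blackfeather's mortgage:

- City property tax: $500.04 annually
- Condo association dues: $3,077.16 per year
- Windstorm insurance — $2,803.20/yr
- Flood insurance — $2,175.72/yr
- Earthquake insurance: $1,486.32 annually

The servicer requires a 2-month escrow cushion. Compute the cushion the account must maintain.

City property tax — $500.04
Condo association dues — $3,077.16
Windstorm insurance — $2,803.20
Flood insurance — $2,175.72
Earthquake insurance — $1,486.32
Total annual escrow = $500.04 + $3,077.16 + $2,803.20 + $2,175.72 + $1,486.32 = $10,042.44
Base monthly escrow = $10,042.44 ÷ 12 = $836.87
Reserve = 2 × $836.87 = $1,673.74

$1,673.74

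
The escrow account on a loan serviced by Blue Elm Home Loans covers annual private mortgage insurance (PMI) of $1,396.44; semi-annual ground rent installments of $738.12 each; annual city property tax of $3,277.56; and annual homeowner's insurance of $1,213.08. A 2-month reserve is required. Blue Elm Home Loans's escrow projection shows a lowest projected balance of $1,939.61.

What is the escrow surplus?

$712.39

Private mortgage insurance (PMI): $1,396.44 per year
Ground rent: $738.12 × 2 = $1,476.24 per year
City property tax: $3,277.56 per year
Homeowner's insurance: $1,213.08 per year
Annual escrow total = $1,396.44 + $1,476.24 + $3,277.56 + $1,213.08 = $7,363.32
Monthly = $7,363.32 / 12 = $613.61
Cushion = 2 × $613.61 = $1,227.22
Surplus = $1,939.61 − $1,227.22 = $712.39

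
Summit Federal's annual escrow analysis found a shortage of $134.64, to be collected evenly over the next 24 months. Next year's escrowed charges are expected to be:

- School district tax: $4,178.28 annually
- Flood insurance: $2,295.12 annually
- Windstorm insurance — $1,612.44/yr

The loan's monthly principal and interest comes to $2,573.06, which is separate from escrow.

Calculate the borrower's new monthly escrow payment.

School district tax — $4,178.28 per year
Flood insurance — $2,295.12 per year
Windstorm insurance — $1,612.44 per year
Combined annual = $4,178.28 + $2,295.12 + $1,612.44 = $8,085.84
Base monthly escrow = $8,085.84 / 12 = $673.82
Shortage spread = $134.64 / 24 = $5.61/mo
New monthly escrow = $673.82 + $5.61 = $679.43

$679.43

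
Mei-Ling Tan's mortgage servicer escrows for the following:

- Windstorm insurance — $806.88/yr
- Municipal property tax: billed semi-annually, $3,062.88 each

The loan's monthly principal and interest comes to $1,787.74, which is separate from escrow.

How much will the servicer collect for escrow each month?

Windstorm insurance: $806.88
Municipal property tax: $3,062.88 × 2 = $6,125.76
Total annual escrow = $6,932.64
Per month = $6,932.64 / 12 = $577.72

$577.72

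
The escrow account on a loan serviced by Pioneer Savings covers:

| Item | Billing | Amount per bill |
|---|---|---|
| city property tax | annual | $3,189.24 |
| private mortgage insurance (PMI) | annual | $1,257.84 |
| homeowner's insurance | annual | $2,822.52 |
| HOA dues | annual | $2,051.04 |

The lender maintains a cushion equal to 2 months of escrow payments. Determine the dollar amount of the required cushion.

City property tax = $3,189.24
Private mortgage insurance (PMI) = $1,257.84
Homeowner's insurance = $2,822.52
HOA dues = $2,051.04
Total per year = $3,189.24 + $1,257.84 + $2,822.52 + $2,051.04 = $9,320.64
Base monthly escrow = $9,320.64 / 12 = $776.72
Cushion = 2 × $776.72 = $1,553.44

$1,553.44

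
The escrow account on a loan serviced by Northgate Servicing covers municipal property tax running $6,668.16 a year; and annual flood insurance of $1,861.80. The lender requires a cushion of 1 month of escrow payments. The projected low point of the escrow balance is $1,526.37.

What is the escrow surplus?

$815.54

Municipal property tax = $6,668.16
Flood insurance = $1,861.80
Yearly total = $8,529.96
Monthly escrow = $8,529.96 / 12 = $710.83
Required cushion = 1 × $710.83 = $710.83
Surplus = $1,526.37 − $710.83 = $815.54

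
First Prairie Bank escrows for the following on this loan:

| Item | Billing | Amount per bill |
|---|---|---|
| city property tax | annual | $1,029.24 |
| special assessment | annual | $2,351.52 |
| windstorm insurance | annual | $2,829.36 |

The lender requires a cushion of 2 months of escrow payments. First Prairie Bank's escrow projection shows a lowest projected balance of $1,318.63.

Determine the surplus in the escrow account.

City property tax = $1,029.24/yr
Special assessment = $2,351.52/yr
Windstorm insurance = $2,829.36/yr
Combined annual = $1,029.24 + $2,351.52 + $2,829.36 = $6,210.12
Base monthly escrow = $6,210.12 / 12 = $517.51
Cushion = 2 × $517.51 = $1,035.02
Excess over cushion: $1,318.63 − $1,035.02 = $283.61

$283.61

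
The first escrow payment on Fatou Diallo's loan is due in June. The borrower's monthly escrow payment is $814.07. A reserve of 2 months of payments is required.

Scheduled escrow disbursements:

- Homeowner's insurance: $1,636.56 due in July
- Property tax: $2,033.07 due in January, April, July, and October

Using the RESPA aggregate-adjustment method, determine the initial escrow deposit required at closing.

Cushion = 2 × $814.07 = $1,628.14
Trial balance (start $0, +$814.07 each month, − disbursements):
  Jun: +$814.07 → $814.07
  Jul: +$814.07 − $3,669.63 → -$2,041.49
  Aug: +$814.07 → -$1,227.42
  Sep: +$814.07 → -$413.35
  Oct: +$814.07 − $2,033.07 → -$1,632.35
  Nov: +$814.07 → -$818.28
  Dec: +$814.07 → -$4.21
  Jan: +$814.07 − $2,033.07 → -$1,223.21
  Feb: +$814.07 → -$409.14
  Mar: +$814.07 → $404.93
  Apr: +$814.07 − $2,033.07 → -$814.07
  May: +$814.07 → $0.00
Lowest trial balance = -$2,041.49 (Jul)
Initial deposit = cushion − low point = $1,628.14 − (-$2,041.49) = $3,669.63

$3,669.63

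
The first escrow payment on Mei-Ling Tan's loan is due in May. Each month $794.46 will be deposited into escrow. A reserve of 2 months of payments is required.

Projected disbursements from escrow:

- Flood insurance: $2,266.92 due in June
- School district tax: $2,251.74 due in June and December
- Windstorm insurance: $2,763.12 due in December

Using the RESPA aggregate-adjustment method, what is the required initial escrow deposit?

$4,766.76

Cushion = 2 × $794.46 = $1,588.92
Trial balance (start $0, +$794.46 each month, − disbursements):
  May: +$794.46 → $794.46
  Jun: +$794.46 − $4,518.66 → -$2,929.74
  Jul: +$794.46 → -$2,135.28
  Aug: +$794.46 → -$1,340.82
  Sep: +$794.46 → -$546.36
  Oct: +$794.46 → $248.10
  Nov: +$794.46 → $1,042.56
  Dec: +$794.46 − $5,014.86 → -$3,177.84
  Jan: +$794.46 → -$2,383.38
  Feb: +$794.46 → -$1,588.92
  Mar: +$794.46 → -$794.46
  Apr: +$794.46 → $0.00
Lowest trial balance = -$3,177.84 (Dec)
Initial deposit = cushion − low point = $1,588.92 − (-$3,177.84) = $4,766.76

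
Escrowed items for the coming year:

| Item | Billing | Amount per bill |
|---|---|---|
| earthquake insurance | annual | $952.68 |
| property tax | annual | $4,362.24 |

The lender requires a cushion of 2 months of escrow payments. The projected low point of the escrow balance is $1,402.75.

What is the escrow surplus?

$516.93

Earthquake insurance: $952.68/yr
Property tax: $4,362.24/yr
Total per year = $952.68 + $4,362.24 = $5,314.92
Base monthly escrow = $5,314.92 / 12 = $442.91
Required reserve = 2 × $442.91 = $885.82
Excess over cushion: $1,402.75 − $885.82 = $516.93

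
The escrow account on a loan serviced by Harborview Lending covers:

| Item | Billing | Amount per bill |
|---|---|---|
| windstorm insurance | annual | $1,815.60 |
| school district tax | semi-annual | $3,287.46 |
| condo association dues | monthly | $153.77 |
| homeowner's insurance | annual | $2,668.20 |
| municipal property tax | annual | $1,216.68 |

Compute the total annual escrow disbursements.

Windstorm insurance: $1,815.60 annually
School district tax: $3,287.46 × 2 = $6,574.92 annually
Condo association dues: $153.77 × 12 = $1,845.24 annually
Homeowner's insurance: $2,668.20 annually
Municipal property tax: $1,216.68 annually
Annual escrow total = $1,815.60 + $6,574.92 + $1,845.24 + $2,668.20 + $1,216.68 = $14,120.64

$14,120.64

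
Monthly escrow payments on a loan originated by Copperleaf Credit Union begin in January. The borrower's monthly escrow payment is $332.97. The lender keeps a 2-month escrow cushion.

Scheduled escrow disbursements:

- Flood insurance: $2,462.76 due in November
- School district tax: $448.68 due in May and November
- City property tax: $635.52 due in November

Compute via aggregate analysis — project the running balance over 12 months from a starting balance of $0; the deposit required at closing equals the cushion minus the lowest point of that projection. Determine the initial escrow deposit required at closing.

$998.91

Cushion = 2 × $332.97 = $665.94
Trial balance (start $0, +$332.97 each month, − disbursements):
  Jan: +$332.97 → $332.97
  Feb: +$332.97 → $665.94
  Mar: +$332.97 → $998.91
  Apr: +$332.97 → $1,331.88
  May: +$332.97 − $448.68 → $1,216.17
  Jun: +$332.97 → $1,549.14
  Jul: +$332.97 → $1,882.11
  Aug: +$332.97 → $2,215.08
  Sep: +$332.97 → $2,548.05
  Oct: +$332.97 → $2,881.02
  Nov: +$332.97 − $3,546.96 → -$332.97
  Dec: +$332.97 → $0.00
Lowest trial balance = -$332.97 (Nov)
Initial deposit = cushion − low point = $665.94 − (-$332.97) = $998.91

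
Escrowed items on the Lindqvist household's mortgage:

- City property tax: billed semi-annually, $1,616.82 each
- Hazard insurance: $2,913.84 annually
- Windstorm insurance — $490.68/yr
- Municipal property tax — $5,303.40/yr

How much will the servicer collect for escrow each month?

$995.13

City property tax — $1,616.82 × 2 = $3,233.64 annually
Hazard insurance — $2,913.84 annually
Windstorm insurance — $490.68 annually
Municipal property tax — $5,303.40 annually
Yearly total = $11,941.56
Monthly escrow = $11,941.56 ÷ 12 = $995.13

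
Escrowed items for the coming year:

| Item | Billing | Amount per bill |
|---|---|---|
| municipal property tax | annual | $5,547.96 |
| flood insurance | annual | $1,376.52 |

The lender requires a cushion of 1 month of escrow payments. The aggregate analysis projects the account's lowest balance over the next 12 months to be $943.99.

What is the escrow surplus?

$366.95

Municipal property tax — $5,547.96 annually
Flood insurance — $1,376.52 annually
Yearly total = $5,547.96 + $1,376.52 = $6,924.48
Base monthly escrow = $6,924.48 / 12 = $577.04
Cushion = 1 × $577.04 = $577.04
Excess over cushion: $943.99 − $577.04 = $366.95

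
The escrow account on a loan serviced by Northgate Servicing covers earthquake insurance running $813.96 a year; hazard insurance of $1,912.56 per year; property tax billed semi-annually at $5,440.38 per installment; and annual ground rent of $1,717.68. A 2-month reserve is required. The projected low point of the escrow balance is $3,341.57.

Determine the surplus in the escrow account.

$787.41

Earthquake insurance = $813.96
Hazard insurance = $1,912.56
Property tax = $5,440.38 × 2 = $10,880.76
Ground rent = $1,717.68
Yearly total = $813.96 + $1,912.56 + $10,880.76 + $1,717.68 = $15,324.96
Per month = $15,324.96 ÷ 12 = $1,277.08
Required reserve = 2 × $1,277.08 = $2,554.16
Surplus = $3,341.57 − $2,554.16 = $787.41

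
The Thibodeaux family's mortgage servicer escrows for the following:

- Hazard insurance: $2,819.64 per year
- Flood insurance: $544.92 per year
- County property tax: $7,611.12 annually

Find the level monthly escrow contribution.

$914.64

Hazard insurance = $2,819.64 annually
Flood insurance = $544.92 annually
County property tax = $7,611.12 annually
Yearly total = $2,819.64 + $544.92 + $7,611.12 = $10,975.68
Per month = $10,975.68 / 12 = $914.64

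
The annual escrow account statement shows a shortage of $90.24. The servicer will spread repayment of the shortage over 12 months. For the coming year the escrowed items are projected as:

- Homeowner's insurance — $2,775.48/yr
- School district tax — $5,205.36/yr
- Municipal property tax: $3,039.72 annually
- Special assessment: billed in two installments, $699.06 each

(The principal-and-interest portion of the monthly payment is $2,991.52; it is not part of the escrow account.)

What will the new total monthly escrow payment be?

Homeowner's insurance — $2,775.48
School district tax — $5,205.36
Municipal property tax — $3,039.72
Special assessment — $699.06 × 2 = $1,398.12
Yearly total = $2,775.48 + $5,205.36 + $3,039.72 + $1,398.12 = $12,418.68
Per month = $12,418.68 / 12 = $1,034.89
Shortage per month = $90.24 ÷ 12 = $7.52
Adjusted monthly = $1,034.89 + $7.52 = $1,042.41

$1,042.41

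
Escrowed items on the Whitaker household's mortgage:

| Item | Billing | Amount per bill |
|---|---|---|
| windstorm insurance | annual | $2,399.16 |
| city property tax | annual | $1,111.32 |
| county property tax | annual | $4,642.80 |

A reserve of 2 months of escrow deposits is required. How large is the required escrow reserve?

$1,358.88

Windstorm insurance — $2,399.16
City property tax — $1,111.32
County property tax — $4,642.80
Total per year = $8,153.28
Monthly escrow = $8,153.28 / 12 = $679.44
Reserve = 2 × $679.44 = $1,358.88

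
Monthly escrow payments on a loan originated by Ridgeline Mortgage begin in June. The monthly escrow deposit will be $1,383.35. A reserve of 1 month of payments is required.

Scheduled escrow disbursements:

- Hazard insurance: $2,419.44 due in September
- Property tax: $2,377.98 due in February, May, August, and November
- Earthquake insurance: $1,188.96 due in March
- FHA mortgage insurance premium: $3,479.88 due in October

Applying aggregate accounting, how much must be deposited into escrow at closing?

Cushion = 1 × $1,383.35 = $1,383.35
Trial balance (start $0, +$1,383.35 each month, − disbursements):
  Jun: +$1,383.35 → $1,383.35
  Jul: +$1,383.35 → $2,766.70
  Aug: +$1,383.35 − $2,377.98 → $1,772.07
  Sep: +$1,383.35 − $2,419.44 → $735.98
  Oct: +$1,383.35 − $3,479.88 → -$1,360.55
  Nov: +$1,383.35 − $2,377.98 → -$2,355.18
  Dec: +$1,383.35 → -$971.83
  Jan: +$1,383.35 → $411.52
  Feb: +$1,383.35 − $2,377.98 → -$583.11
  Mar: +$1,383.35 − $1,188.96 → -$388.72
  Apr: +$1,383.35 → $994.63
  May: +$1,383.35 − $2,377.98 → $0.00
Lowest trial balance = -$2,355.18 (Nov)
Initial deposit = cushion − low point = $1,383.35 − (-$2,355.18) = $3,738.53

$3,738.53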